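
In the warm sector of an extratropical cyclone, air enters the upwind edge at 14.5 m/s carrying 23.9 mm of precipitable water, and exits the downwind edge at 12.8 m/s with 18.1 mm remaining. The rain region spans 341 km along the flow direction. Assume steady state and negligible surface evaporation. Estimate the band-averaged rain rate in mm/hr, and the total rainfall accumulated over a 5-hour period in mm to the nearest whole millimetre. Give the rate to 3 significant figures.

Column moisture flux per unit crosswind length is F = V × PW.
Inflow: F_in = 14.5 × 23.9 = 346.55 mm·m/s
Outflow: F_out = 12.8 × 18.1 = 231.68 mm·m/s
Steady-state rate R = (F_in − F_out)/L = (346.55 − 231.68) / 341000 m = 3.369e-04 mm/s.
R = 3.369e-04 × 3600 = 1.21 mm/hr.
Over 5 h: total = 1.21 × 5 = 6.05 ≈ 6 mm.

R ≈ 1.21 mm/hr; total ≈ 6 mm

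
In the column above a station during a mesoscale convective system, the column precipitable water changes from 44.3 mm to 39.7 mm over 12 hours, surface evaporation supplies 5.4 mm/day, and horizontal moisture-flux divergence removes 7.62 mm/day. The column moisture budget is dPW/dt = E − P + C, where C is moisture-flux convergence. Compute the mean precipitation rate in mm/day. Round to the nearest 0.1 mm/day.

P ≈ 7.0 mm/day

dPW/dt = (39.7 − 44.3) mm / (12/24 day) = -9.200 mm/day.
P = E + C − dPW/dt = 5.4 + (-7.62) − (-9.200) = 7.0 mm/day.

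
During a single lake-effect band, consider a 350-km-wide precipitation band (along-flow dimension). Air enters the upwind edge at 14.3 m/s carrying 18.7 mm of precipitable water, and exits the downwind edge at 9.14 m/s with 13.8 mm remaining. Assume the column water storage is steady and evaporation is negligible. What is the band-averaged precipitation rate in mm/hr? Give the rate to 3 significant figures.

Column moisture flux per unit crosswind length is F = V × PW.
Inflow: F_in = 14.3 × 18.7 = 267.41 mm·m/s
Outflow: F_out = 9.14 × 13.8 = 126.132 mm·m/s
Steady-state rate R = (F_in − F_out)/L = (267.41 − 126.132) / 350000 m = 4.037e-04 mm/s.
R = 4.037e-04 × 3600 = 1.45 mm/hr.

R ≈ 1.45 mm/hr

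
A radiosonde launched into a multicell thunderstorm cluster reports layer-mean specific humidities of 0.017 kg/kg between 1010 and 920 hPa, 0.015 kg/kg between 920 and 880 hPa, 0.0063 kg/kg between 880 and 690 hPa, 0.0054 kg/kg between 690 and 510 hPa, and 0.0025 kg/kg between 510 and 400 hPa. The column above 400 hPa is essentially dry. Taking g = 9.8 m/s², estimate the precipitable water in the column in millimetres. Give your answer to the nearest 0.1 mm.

PW ≈ 46.7 mm

Precipitable water is the column-integrated vapour mass per unit area: PW = (1/g) Σ q̄ Δp, with q in kg/kg and Δp in Pa (1 kg/m² of water = 1 mm).
Layer 1010–920 hPa: Δp = 90 hPa = 9000 Pa, q̄ = 0.017 kg/kg → 0.017 × 9000 / 9.8 = 15.61 mm
Layer 920–880 hPa: Δp = 40 hPa = 4000 Pa, q̄ = 0.015 kg/kg → 0.015 × 4000 / 9.8 = 6.12 mm
Layer 880–690 hPa: Δp = 190 hPa = 19000 Pa, q̄ = 0.0063 kg/kg → 0.0063 × 19000 / 9.8 = 12.21 mm
Layer 690–510 hPa: Δp = 180 hPa = 18000 Pa, q̄ = 0.0054 kg/kg → 0.0054 × 18000 / 9.8 = 9.92 mm
Layer 510–400 hPa: Δp = 110 hPa = 11000 Pa, q̄ = 0.0025 kg/kg → 0.0025 × 11000 / 9.8 = 2.81 mm
PW = 15.61 + 6.12 + 12.21 + 9.92 + 2.81 = 46.67 ≈ 46.7 mm.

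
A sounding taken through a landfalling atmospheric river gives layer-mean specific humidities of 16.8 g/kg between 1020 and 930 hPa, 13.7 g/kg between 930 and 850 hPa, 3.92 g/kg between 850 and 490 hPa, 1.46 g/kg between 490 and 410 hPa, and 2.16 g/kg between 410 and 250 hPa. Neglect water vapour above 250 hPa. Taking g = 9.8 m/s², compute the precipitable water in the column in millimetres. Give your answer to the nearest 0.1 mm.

PW ≈ 45.7 mm

Precipitable water is the column-integrated vapour mass per unit area: PW = (1/g) Σ q̄ Δp, with q in kg/kg and Δp in Pa (1 kg/m² of water = 1 mm).
Layer 1020–930 hPa: Δp = 90 hPa = 9000 Pa, q̄ = 0.0168 kg/kg → 0.0168 × 9000 / 9.8 = 15.43 mm
Layer 930–850 hPa: Δp = 80 hPa = 8000 Pa, q̄ = 0.0137 kg/kg → 0.0137 × 8000 / 9.8 = 11.18 mm
Layer 850–490 hPa: Δp = 360 hPa = 36000 Pa, q̄ = 0.00392 kg/kg → 0.00392 × 36000 / 9.8 = 14.40 mm
Layer 490–410 hPa: Δp = 80 hPa = 8000 Pa, q̄ = 0.00146 kg/kg → 0.00146 × 8000 / 9.8 = 1.19 mm
Layer 410–250 hPa: Δp = 160 hPa = 16000 Pa, q̄ = 0.00216 kg/kg → 0.00216 × 16000 / 9.8 = 3.53 mm
PW = 15.43 + 11.18 + 14.40 + 1.19 + 3.53 = 45.73 ≈ 45.7 mm.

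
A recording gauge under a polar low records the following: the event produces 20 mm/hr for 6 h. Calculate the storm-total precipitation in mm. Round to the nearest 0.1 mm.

Total = Σ Rᵢ Δtᵢ = 20 × 6
      = 120 = 120.0 mm.

total ≈ 120.0 mm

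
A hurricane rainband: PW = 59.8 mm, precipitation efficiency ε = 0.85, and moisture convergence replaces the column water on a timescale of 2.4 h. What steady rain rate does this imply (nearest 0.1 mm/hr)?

Each overturning extracts ε × PW = 0.85 × 59.8 = 50.83 mm.
Rate = ε·PW / τ = 50.83 / 2.4 h = 21.2 mm/hr.

R ≈ 21.2 mm/hr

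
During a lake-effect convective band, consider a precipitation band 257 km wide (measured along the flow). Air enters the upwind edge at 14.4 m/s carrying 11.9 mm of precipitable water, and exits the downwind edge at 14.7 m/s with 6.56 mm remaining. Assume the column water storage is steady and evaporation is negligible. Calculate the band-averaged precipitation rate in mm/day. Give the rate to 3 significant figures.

R ≈ 25.2 mm/day

Column moisture flux per unit crosswind length is F = V × PW.
Inflow: F_in = 14.4 × 11.9 = 171.36 mm·m/s
Outflow: F_out = 14.7 × 6.56 = 96.432 mm·m/s
Steady-state rate R = (F_in − F_out)/L = (171.36 − 96.432) / 257000 m = 2.915e-04 mm/s.
R = 2.915e-04 × 3600 × 24 = 25.2 mm/day.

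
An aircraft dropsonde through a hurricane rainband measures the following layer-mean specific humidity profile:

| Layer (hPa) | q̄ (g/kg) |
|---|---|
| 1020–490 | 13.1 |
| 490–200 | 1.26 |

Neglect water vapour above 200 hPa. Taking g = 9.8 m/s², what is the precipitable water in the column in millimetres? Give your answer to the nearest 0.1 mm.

PW ≈ 74.6 mm

Precipitable water is the column-integrated vapour mass per unit area: PW = (1/g) Σ q̄ Δp, with q in kg/kg and Δp in Pa (1 kg/m² of water = 1 mm).
Layer 1020–490 hPa: Δp = 530 hPa = 53000 Pa, q̄ = 0.0131 kg/kg → 0.0131 × 53000 / 9.8 = 70.85 mm
Layer 490–200 hPa: Δp = 290 hPa = 29000 Pa, q̄ = 0.00126 kg/kg → 0.00126 × 29000 / 9.8 = 3.73 mm
PW = 70.85 + 3.73 = 74.58 ≈ 74.6 mm.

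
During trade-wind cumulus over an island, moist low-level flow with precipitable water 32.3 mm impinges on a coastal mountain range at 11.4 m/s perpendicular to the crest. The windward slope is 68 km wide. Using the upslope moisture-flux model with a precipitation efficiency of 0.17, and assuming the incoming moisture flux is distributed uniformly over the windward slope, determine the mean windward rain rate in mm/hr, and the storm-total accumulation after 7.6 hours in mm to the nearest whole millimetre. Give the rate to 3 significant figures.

Incoming column moisture flux per unit ridge length: F = V × PW = 11.4 × 32.3 = 368.22 mm·m/s.
Spread over the 68 km slope with efficiency ε = 0.17: R = ε·F/W = 0.17 × 368.22 / 68000 m = 9.206e-04 mm/s.
R = 9.206e-04 × 3600 = 3.31 mm/hr.
Over 7.6 h: total = 3.31 × 7.6 = 25.156 ≈ 25 mm.

R ≈ 3.31 mm/hr; total ≈ 25 mm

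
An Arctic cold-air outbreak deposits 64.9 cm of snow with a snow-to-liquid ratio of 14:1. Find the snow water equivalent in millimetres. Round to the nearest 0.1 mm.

SWE = snow depth / ratio = 64.9 cm / 14 = 4.636 cm = 46.4 mm.

SWE ≈ 46.4 mm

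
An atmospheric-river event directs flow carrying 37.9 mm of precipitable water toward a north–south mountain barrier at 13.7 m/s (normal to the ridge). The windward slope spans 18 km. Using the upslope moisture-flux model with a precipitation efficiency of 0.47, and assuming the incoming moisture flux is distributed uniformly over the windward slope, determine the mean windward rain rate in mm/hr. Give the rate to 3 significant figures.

Incoming column moisture flux per unit ridge length: F = V × PW = 13.7 × 37.9 = 519.23 mm·m/s.
Spread over the 18 km slope with efficiency ε = 0.47: R = ε·F/W = 0.47 × 519.23 / 18000 m = 1.356e-02 mm/s.
R = 1.356e-02 × 3600 = 48.8 mm/hr.

R ≈ 48.8 mm/hr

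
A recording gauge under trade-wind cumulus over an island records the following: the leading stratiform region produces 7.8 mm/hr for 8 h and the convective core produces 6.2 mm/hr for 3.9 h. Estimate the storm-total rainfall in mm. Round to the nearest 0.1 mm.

total ≈ 86.6 mm

Total = Σ Rᵢ Δtᵢ = 7.8 × 8 + 6.2 × 3.9
      = 62.4 + 24.18 = 86.6 mm.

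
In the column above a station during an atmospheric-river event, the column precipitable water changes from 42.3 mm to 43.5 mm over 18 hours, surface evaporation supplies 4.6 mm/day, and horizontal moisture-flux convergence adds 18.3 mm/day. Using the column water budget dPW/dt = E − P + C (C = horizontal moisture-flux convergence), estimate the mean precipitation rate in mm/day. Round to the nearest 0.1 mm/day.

dPW/dt = (43.5 − 42.3) mm / (18/24 day) = +1.600 mm/day.
P = E + C − dPW/dt = 4.6 + (18.3) − (+1.600) = 21.3 mm/day.

P ≈ 21.3 mm/day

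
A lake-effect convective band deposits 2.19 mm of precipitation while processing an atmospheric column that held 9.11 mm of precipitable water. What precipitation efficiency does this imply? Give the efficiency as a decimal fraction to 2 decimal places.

ε ≈ 0.24

ε = precipitation / PW = 2.19 / 9.11 = 0.24.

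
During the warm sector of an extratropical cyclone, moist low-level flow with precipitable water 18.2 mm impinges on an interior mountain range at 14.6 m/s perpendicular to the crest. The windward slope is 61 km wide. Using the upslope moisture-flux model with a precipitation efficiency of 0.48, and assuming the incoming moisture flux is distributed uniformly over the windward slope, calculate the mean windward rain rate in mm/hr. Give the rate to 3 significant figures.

R ≈ 7.53 mm/hr

Incoming column moisture flux per unit ridge length: F = V × PW = 14.6 × 18.2 = 265.72 mm·m/s.
Spread over the 61 km slope with efficiency ε = 0.48: R = ε·F/W = 0.48 × 265.72 / 61000 m = 2.091e-03 mm/s.
R = 2.091e-03 × 3600 = 7.53 mm/hr.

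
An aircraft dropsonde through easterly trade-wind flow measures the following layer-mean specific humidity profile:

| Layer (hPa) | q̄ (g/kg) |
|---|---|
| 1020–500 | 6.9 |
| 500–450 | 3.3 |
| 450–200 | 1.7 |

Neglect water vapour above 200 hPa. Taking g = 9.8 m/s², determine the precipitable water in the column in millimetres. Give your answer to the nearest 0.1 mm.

Precipitable water is the column-integrated vapour mass per unit area: PW = (1/g) Σ q̄ Δp, with q in kg/kg and Δp in Pa (1 kg/m² of water = 1 mm).
Layer 1020–500 hPa: Δp = 520 hPa = 52000 Pa, q̄ = 0.0069 kg/kg → 0.0069 × 52000 / 9.8 = 36.61 mm
Layer 500–450 hPa: Δp = 50 hPa = 5000 Pa, q̄ = 0.0033 kg/kg → 0.0033 × 5000 / 9.8 = 1.68 mm
Layer 450–200 hPa: Δp = 250 hPa = 25000 Pa, q̄ = 0.0017 kg/kg → 0.0017 × 25000 / 9.8 = 4.34 mm
PW = 36.61 + 1.68 + 4.34 = 42.63 ≈ 42.6 mm.

PW ≈ 42.6 mm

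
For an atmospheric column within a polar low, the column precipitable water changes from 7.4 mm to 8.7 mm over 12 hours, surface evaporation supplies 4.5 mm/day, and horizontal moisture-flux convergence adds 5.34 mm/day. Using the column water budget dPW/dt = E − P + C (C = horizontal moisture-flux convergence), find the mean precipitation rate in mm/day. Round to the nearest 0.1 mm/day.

P ≈ 7.2 mm/day

dPW/dt = (8.7 − 7.4) mm / (12/24 day) = +2.600 mm/day.
P = E + C − dPW/dt = 4.5 + (5.34) − (+2.600) = 7.2 mm/day.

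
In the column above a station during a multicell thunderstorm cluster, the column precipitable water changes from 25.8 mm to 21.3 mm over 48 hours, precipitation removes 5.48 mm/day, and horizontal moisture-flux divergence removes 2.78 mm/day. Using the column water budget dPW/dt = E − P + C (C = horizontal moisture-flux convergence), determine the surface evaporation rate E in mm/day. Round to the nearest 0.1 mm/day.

dPW/dt = (21.3 − 25.8) mm / (48/24 day) = -2.250 mm/day.
E = dPW/dt + P − C = (-2.250) + 5.48 − (-2.78) = 6.0 mm/day.

E ≈ 6.0 mm/day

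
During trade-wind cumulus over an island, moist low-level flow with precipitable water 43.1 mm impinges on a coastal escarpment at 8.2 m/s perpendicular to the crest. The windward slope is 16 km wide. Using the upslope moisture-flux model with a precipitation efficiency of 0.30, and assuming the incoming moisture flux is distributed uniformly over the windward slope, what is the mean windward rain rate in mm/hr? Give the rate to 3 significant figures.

R ≈ 23.9 mm/hr

Incoming column moisture flux per unit ridge length: F = V × PW = 8.2 × 43.1 = 353.42 mm·m/s.
Spread over the 16 km slope with efficiency ε = 0.30: R = ε·F/W = 0.30 × 353.42 / 16000 m = 6.627e-03 mm/s.
R = 6.627e-03 × 3600 = 23.9 mm/hr.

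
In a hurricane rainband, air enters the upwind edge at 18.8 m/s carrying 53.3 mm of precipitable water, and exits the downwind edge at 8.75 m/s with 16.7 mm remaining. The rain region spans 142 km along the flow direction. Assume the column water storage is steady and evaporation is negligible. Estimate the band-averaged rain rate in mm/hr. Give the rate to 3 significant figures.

Column moisture flux per unit crosswind length is F = V × PW.
Inflow: F_in = 18.8 × 53.3 = 1002.04 mm·m/s
Outflow: F_out = 8.75 × 16.7 = 146.125 mm·m/s
Steady-state rate R = (F_in − F_out)/L = (1002.04 − 146.125) / 142000 m = 6.028e-03 mm/s.
R = 6.028e-03 × 3600 = 21.7 mm/hr.

R ≈ 21.7 mm/hr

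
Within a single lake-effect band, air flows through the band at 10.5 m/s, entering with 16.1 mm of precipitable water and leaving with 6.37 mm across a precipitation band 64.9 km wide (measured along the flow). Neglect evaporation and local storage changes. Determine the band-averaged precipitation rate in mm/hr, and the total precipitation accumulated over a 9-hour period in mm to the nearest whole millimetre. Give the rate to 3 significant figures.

Column moisture flux per unit crosswind length is F = V × PW.
Inflow: F_in = 10.5 × 16.1 = 169.05 mm·m/s
Outflow: F_out = 10.5 × 6.37 = 66.885 mm·m/s
Steady-state rate R = (F_in − F_out)/L = (169.05 − 66.885) / 64900 m = 1.574e-03 mm/s.
R = 1.574e-03 × 3600 = 5.67 mm/hr.
Over 9 h: total = 5.67 × 9 = 51.03 ≈ 51 mm.

R ≈ 5.67 mm/hr; total ≈ 51 mm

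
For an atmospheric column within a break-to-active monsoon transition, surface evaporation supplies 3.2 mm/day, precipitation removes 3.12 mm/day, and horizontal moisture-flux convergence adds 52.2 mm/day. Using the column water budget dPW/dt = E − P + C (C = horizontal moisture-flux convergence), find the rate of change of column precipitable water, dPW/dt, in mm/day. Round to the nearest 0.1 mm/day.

dPW/dt ≈ 52.3 mm/day

dPW/dt = E − P + C = 3.2 − 3.12 + (52.2) = 52.3 mm/day.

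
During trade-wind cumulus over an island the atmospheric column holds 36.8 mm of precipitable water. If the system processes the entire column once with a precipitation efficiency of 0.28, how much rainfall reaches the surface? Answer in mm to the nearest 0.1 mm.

Rainfall = ε × PW = 0.28 × 36.8 = 10.3 mm.

rainfall ≈ 10.3 mm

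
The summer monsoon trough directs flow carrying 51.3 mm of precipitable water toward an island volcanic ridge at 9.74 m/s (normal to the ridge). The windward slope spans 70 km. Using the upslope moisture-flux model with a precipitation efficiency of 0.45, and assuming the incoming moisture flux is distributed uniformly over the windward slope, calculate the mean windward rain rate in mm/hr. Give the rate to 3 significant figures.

R ≈ 11.6 mm/hr

Incoming column moisture flux per unit ridge length: F = V × PW = 9.74 × 51.3 = 499.662 mm·m/s.
Spread over the 70 km slope with efficiency ε = 0.45: R = ε·F/W = 0.45 × 499.662 / 70000 m = 3.212e-03 mm/s.
R = 3.212e-03 × 3600 = 11.6 mm/hr.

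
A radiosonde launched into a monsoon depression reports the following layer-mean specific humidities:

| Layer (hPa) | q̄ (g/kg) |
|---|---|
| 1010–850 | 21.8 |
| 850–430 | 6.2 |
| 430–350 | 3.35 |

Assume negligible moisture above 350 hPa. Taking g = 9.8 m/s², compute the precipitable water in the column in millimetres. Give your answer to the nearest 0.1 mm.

Precipitable water is the column-integrated vapour mass per unit area: PW = (1/g) Σ q̄ Δp, with q in kg/kg and Δp in Pa (1 kg/m² of water = 1 mm).
Layer 1010–850 hPa: Δp = 160 hPa = 16000 Pa, q̄ = 0.0218 kg/kg → 0.0218 × 16000 / 9.8 = 35.59 mm
Layer 850–430 hPa: Δp = 420 hPa = 42000 Pa, q̄ = 0.0062 kg/kg → 0.0062 × 42000 / 9.8 = 26.57 mm
Layer 430–350 hPa: Δp = 80 hPa = 8000 Pa, q̄ = 0.00335 kg/kg → 0.00335 × 8000 / 9.8 = 2.73 mm
PW = 35.59 + 26.57 + 2.73 = 64.89 ≈ 64.9 mm.

PW ≈ 64.9 mm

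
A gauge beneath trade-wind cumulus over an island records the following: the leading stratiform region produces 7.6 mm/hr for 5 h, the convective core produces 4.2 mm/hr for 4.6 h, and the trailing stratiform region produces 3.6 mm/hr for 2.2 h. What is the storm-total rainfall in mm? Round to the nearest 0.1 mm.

Total = Σ Rᵢ Δtᵢ = 7.6 × 5 + 4.2 × 4.6 + 3.6 × 2.2
      = 38 + 19.32 + 7.92 = 65.2 mm.

total ≈ 65.2 mm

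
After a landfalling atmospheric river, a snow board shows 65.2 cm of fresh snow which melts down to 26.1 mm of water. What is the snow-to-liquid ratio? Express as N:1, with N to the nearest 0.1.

ratio ≈ 25.0

Ratio = snow depth / SWE = 652 mm / 26.1 mm = 25.0, i.e. 25.0:1.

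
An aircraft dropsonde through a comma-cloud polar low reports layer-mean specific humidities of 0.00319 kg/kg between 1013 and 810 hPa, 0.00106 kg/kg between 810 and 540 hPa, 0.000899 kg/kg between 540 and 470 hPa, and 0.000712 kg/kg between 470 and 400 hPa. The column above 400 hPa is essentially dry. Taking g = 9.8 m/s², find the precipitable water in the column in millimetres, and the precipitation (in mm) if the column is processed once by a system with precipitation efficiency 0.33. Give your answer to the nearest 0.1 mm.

PW ≈ 10.7 mm; precipitation ≈ 3.5 mm

Precipitable water is the column-integrated vapour mass per unit area: PW = (1/g) Σ q̄ Δp, with q in kg/kg and Δp in Pa (1 kg/m² of water = 1 mm).
Layer 1013–810 hPa: Δp = 203 hPa = 20300 Pa, q̄ = 0.00319 kg/kg → 0.00319 × 20300 / 9.8 = 6.61 mm
Layer 810–540 hPa: Δp = 270 hPa = 27000 Pa, q̄ = 0.00106 kg/kg → 0.00106 × 27000 / 9.8 = 2.92 mm
Layer 540–470 hPa: Δp = 70 hPa = 7000 Pa, q̄ = 0.000899 kg/kg → 0.000899 × 7000 / 9.8 = 0.64 mm
Layer 470–400 hPa: Δp = 70 hPa = 7000 Pa, q̄ = 0.000712 kg/kg → 0.000712 × 7000 / 9.8 = 0.51 mm
PW = 6.61 + 2.92 + 0.64 + 0.51 = 10.68 ≈ 10.7 mm.
Precipitation = ε × PW = 0.33 × 10.7 = 3.5 mm.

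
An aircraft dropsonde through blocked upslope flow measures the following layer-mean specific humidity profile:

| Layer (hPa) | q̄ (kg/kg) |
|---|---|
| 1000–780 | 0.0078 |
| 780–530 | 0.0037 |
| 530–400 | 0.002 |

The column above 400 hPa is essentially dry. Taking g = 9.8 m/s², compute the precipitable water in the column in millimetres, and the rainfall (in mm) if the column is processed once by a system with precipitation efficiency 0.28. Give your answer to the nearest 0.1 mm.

Precipitable water is the column-integrated vapour mass per unit area: PW = (1/g) Σ q̄ Δp, with q in kg/kg and Δp in Pa (1 kg/m² of water = 1 mm).
Layer 1000–780 hPa: Δp = 220 hPa = 22000 Pa, q̄ = 0.0078 kg/kg → 0.0078 × 22000 / 9.8 = 17.51 mm
Layer 780–530 hPa: Δp = 250 hPa = 25000 Pa, q̄ = 0.0037 kg/kg → 0.0037 × 25000 / 9.8 = 9.44 mm
Layer 530–400 hPa: Δp = 130 hPa = 13000 Pa, q̄ = 0.002 kg/kg → 0.002 × 13000 / 9.8 = 2.65 mm
PW = 17.51 + 9.44 + 2.65 = 29.60 ≈ 29.6 mm.
Rainfall = ε × PW = 0.28 × 29.6 = 8.3 mm.

PW ≈ 29.6 mm; rainfall ≈ 8.3 mm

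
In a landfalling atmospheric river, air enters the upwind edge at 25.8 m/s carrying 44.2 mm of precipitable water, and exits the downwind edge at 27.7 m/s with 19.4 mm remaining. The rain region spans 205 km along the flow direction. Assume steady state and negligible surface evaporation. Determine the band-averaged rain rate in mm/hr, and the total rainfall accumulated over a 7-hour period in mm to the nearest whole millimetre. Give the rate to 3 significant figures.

Column moisture flux per unit crosswind length is F = V × PW.
Inflow: F_in = 25.8 × 44.2 = 1140.36 mm·m/s
Outflow: F_out = 27.7 × 19.4 = 537.38 mm·m/s
Steady-state rate R = (F_in − F_out)/L = (1140.36 − 537.38) / 205000 m = 2.941e-03 mm/s.
R = 2.941e-03 × 3600 = 10.6 mm/hr.
Over 7 h: total = 10.6 × 7 = 74.2 ≈ 74 mm.

R ≈ 10.6 mm/hr; total ≈ 74 mm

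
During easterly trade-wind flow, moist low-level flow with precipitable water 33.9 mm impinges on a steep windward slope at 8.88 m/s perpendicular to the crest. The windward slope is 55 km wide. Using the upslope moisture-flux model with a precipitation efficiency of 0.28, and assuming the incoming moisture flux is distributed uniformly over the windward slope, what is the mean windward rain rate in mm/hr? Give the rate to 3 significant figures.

R ≈ 5.52 mm/hr

Incoming column moisture flux per unit ridge length: F = V × PW = 8.88 × 33.9 = 301.032 mm·m/s.
Spread over the 55 km slope with efficiency ε = 0.28: R = ε·F/W = 0.28 × 301.032 / 55000 m = 1.533e-03 mm/s.
R = 1.533e-03 × 3600 = 5.52 mm/hr.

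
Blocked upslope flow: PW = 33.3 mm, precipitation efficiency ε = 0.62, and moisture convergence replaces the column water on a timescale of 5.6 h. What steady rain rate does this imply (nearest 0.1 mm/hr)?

R ≈ 3.7 mm/hr

Each overturning extracts ε × PW = 0.62 × 33.3 = 20.646 mm.
Rate = ε·PW / τ = 20.646 / 5.6 h = 3.7 mm/hr.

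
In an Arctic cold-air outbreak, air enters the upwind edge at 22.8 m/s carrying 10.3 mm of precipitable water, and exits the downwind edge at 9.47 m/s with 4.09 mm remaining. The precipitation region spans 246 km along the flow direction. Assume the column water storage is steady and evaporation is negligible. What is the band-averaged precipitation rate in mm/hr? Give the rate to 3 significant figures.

Column moisture flux per unit crosswind length is F = V × PW.
Inflow: F_in = 22.8 × 10.3 = 234.84 mm·m/s
Outflow: F_out = 9.47 × 4.09 = 38.7323 mm·m/s
Steady-state rate R = (F_in − F_out)/L = (234.84 − 38.7323) / 246000 m = 7.972e-04 mm/s.
R = 7.972e-04 × 3600 = 2.87 mm/hr.

R ≈ 2.87 mm/hr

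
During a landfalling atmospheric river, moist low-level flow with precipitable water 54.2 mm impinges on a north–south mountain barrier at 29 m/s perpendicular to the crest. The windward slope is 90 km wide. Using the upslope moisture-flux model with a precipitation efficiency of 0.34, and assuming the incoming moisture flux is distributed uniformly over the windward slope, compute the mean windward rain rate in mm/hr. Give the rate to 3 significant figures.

Incoming column moisture flux per unit ridge length: F = V × PW = 29 × 54.2 = 1571.8 mm·m/s.
Spread over the 90 km slope with efficiency ε = 0.34: R = ε·F/W = 0.34 × 1571.8 / 90000 m = 5.938e-03 mm/s.
R = 5.938e-03 × 3600 = 21.4 mm/hr.

R ≈ 21.4 mm/hr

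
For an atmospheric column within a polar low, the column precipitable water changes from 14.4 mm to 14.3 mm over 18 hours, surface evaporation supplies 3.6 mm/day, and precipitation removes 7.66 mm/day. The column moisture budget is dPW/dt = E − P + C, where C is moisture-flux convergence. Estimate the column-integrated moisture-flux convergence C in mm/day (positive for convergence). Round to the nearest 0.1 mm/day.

C ≈ 3.9 mm/day

dPW/dt = (14.3 − 14.4) mm / (18/24 day) = -0.133 mm/day.
C = dPW/dt − E + P = (-0.133) − 3.6 + 7.66 = 3.9 mm/day.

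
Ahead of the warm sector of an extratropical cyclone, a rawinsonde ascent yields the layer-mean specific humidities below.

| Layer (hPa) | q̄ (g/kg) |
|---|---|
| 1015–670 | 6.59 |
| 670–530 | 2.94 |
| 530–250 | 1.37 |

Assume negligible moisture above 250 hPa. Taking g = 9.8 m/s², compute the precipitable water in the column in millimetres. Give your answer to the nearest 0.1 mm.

Precipitable water is the column-integrated vapour mass per unit area: PW = (1/g) Σ q̄ Δp, with q in kg/kg and Δp in Pa (1 kg/m² of water = 1 mm).
Layer 1015–670 hPa: Δp = 345 hPa = 34500 Pa, q̄ = 0.00659 kg/kg → 0.00659 × 34500 / 9.8 = 23.20 mm
Layer 670–530 hPa: Δp = 140 hPa = 14000 Pa, q̄ = 0.00294 kg/kg → 0.00294 × 14000 / 9.8 = 4.20 mm
Layer 530–250 hPa: Δp = 280 hPa = 28000 Pa, q̄ = 0.00137 kg/kg → 0.00137 × 28000 / 9.8 = 3.91 mm
PW = 23.20 + 4.20 + 3.91 = 31.31 ≈ 31.3 mm.

PW ≈ 31.3 mm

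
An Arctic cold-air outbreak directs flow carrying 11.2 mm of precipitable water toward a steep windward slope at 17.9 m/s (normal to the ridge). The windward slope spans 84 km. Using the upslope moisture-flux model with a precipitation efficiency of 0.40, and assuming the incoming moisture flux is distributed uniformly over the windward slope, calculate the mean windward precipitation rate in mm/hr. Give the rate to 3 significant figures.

Incoming column moisture flux per unit ridge length: F = V × PW = 17.9 × 11.2 = 200.48 mm·m/s.
Spread over the 84 km slope with efficiency ε = 0.40: R = ε·F/W = 0.40 × 200.48 / 84000 m = 9.547e-04 mm/s.
R = 9.547e-04 × 3600 = 3.44 mm/hr.

R ≈ 3.44 mm/hr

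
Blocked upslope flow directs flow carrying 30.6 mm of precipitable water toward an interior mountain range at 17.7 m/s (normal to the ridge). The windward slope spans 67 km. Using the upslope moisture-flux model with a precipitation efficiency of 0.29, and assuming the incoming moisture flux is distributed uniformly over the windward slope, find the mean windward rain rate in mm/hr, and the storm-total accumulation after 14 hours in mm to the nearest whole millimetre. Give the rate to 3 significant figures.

R ≈ 8.44 mm/hr; total ≈ 118 mm

Incoming column moisture flux per unit ridge length: F = V × PW = 17.7 × 30.6 = 541.62 mm·m/s.
Spread over the 67 km slope with efficiency ε = 0.29: R = ε·F/W = 0.29 × 541.62 / 67000 m = 2.344e-03 mm/s.
R = 2.344e-03 × 3600 = 8.44 mm/hr.
Over 14 h: total = 8.44 × 14 = 118.16 ≈ 118 mm.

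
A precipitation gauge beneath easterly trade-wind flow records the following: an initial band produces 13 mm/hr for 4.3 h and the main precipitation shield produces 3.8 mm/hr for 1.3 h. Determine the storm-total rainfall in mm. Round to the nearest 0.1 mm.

total ≈ 60.8 mm

Total = Σ Rᵢ Δtᵢ = 13 × 4.3 + 3.8 × 1.3
      = 55.9 + 4.94 = 60.8 mm.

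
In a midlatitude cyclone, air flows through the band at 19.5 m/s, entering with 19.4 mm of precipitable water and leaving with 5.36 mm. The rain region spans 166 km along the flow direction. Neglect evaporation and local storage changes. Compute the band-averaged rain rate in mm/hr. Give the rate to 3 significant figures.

R ≈ 5.94 mm/hr

Column moisture flux per unit crosswind length is F = V × PW.
Inflow: F_in = 19.5 × 19.4 = 378.3 mm·m/s
Outflow: F_out = 19.5 × 5.36 = 104.52 mm·m/s
Steady-state rate R = (F_in − F_out)/L = (378.3 − 104.52) / 166000 m = 1.649e-03 mm/s.
R = 1.649e-03 × 3600 = 5.94 mm/hr.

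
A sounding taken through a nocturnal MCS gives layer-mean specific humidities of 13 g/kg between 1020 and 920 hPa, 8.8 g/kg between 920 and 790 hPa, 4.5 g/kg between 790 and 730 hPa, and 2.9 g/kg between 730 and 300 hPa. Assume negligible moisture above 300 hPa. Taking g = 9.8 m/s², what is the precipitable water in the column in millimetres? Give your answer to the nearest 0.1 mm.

PW ≈ 40.4 mm

Precipitable water is the column-integrated vapour mass per unit area: PW = (1/g) Σ q̄ Δp, with q in kg/kg and Δp in Pa (1 kg/m² of water = 1 mm).
Layer 1020–920 hPa: Δp = 100 hPa = 10000 Pa, q̄ = 0.013 kg/kg → 0.013 × 10000 / 9.8 = 13.27 mm
Layer 920–790 hPa: Δp = 130 hPa = 13000 Pa, q̄ = 0.0088 kg/kg → 0.0088 × 13000 / 9.8 = 11.67 mm
Layer 790–730 hPa: Δp = 60 hPa = 6000 Pa, q̄ = 0.0045 kg/kg → 0.0045 × 6000 / 9.8 = 2.76 mm
Layer 730–300 hPa: Δp = 430 hPa = 43000 Pa, q̄ = 0.0029 kg/kg → 0.0029 × 43000 / 9.8 = 12.72 mm
PW = 13.27 + 11.67 + 2.76 + 12.72 = 40.42 ≈ 40.4 mm.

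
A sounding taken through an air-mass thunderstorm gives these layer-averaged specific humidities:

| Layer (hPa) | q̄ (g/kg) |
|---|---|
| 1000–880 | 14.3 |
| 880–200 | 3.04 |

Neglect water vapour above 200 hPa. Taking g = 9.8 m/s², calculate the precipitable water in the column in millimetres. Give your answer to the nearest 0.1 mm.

PW ≈ 38.6 mm

Precipitable water is the column-integrated vapour mass per unit area: PW = (1/g) Σ q̄ Δp, with q in kg/kg and Δp in Pa (1 kg/m² of water = 1 mm).
Layer 1000–880 hPa: Δp = 120 hPa = 12000 Pa, q̄ = 0.0143 kg/kg → 0.0143 × 12000 / 9.8 = 17.51 mm
Layer 880–200 hPa: Δp = 680 hPa = 68000 Pa, q̄ = 0.00304 kg/kg → 0.00304 × 68000 / 9.8 = 21.09 mm
PW = 17.51 + 21.09 = 38.60 ≈ 38.6 mm.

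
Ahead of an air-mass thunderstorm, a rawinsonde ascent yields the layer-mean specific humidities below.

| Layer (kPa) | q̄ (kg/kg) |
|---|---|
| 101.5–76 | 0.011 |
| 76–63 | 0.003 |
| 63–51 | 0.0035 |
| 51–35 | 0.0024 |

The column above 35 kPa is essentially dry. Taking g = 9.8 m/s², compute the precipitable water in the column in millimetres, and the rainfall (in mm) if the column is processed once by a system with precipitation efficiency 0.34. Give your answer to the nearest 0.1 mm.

Precipitable water is the column-integrated vapour mass per unit area: PW = (1/g) Σ q̄ Δp, with q in kg/kg and Δp in Pa (1 kg/m² of water = 1 mm).
Layer 101.5–76 kPa: Δp = 255 hPa = 25500 Pa, q̄ = 0.011 kg/kg → 0.011 × 25500 / 9.8 = 28.62 mm
Layer 76–63 kPa: Δp = 130 hPa = 13000 Pa, q̄ = 0.003 kg/kg → 0.003 × 13000 / 9.8 = 3.98 mm
Layer 63–51 kPa: Δp = 120 hPa = 12000 Pa, q̄ = 0.0035 kg/kg → 0.0035 × 12000 / 9.8 = 4.29 mm
Layer 51–35 kPa: Δp = 160 hPa = 16000 Pa, q̄ = 0.0024 kg/kg → 0.0024 × 16000 / 9.8 = 3.92 mm
PW = 28.62 + 3.98 + 4.29 + 3.92 = 40.81 ≈ 40.8 mm.
Rainfall = ε × PW = 0.34 × 40.8 = 13.9 mm.

PW ≈ 40.8 mm; rainfall ≈ 13.9 mm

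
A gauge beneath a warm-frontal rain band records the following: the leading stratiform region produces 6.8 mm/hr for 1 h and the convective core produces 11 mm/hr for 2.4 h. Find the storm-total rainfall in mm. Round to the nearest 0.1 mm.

Total = Σ Rᵢ Δtᵢ = 6.8 × 1 + 11 × 2.4
      = 6.8 + 26.4 = 33.2 mm.

total ≈ 33.2 mm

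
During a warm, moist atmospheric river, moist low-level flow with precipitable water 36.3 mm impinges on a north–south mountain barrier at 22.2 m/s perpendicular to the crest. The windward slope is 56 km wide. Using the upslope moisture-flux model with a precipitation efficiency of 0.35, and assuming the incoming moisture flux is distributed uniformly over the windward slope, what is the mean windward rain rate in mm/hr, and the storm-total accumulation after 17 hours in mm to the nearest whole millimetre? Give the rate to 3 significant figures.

Incoming column moisture flux per unit ridge length: F = V × PW = 22.2 × 36.3 = 805.86 mm·m/s.
Spread over the 56 km slope with efficiency ε = 0.35: R = ε·F/W = 0.35 × 805.86 / 56000 m = 5.037e-03 mm/s.
R = 5.037e-03 × 3600 = 18.1 mm/hr.
Over 17 h: total = 18.1 × 17 = 307.7 ≈ 308 mm.

R ≈ 18.1 mm/hr; total ≈ 308 mm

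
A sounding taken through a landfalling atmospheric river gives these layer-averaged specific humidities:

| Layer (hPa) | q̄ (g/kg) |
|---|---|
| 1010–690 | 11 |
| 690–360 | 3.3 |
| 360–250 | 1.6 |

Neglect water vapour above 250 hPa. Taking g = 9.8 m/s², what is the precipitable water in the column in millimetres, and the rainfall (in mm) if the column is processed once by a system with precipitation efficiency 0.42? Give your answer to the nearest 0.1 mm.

Precipitable water is the column-integrated vapour mass per unit area: PW = (1/g) Σ q̄ Δp, with q in kg/kg and Δp in Pa (1 kg/m² of water = 1 mm).
Layer 1010–690 hPa: Δp = 320 hPa = 32000 Pa, q̄ = 0.011 kg/kg → 0.011 × 32000 / 9.8 = 35.92 mm
Layer 690–360 hPa: Δp = 330 hPa = 33000 Pa, q̄ = 0.0033 kg/kg → 0.0033 × 33000 / 9.8 = 11.11 mm
Layer 360–250 hPa: Δp = 110 hPa = 11000 Pa, q̄ = 0.0016 kg/kg → 0.0016 × 11000 / 9.8 = 1.80 mm
PW = 35.92 + 11.11 + 1.80 = 48.83 ≈ 48.8 mm.
Rainfall = ε × PW = 0.42 × 48.8 = 20.5 mm.

PW ≈ 48.8 mm; rainfall ≈ 20.5 mm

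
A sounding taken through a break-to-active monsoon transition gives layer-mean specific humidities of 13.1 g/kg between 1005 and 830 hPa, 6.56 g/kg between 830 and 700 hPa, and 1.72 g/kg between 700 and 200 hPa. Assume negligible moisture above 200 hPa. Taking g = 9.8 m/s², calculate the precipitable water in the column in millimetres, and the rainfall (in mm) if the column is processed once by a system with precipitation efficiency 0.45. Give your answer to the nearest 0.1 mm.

Precipitable water is the column-integrated vapour mass per unit area: PW = (1/g) Σ q̄ Δp, with q in kg/kg and Δp in Pa (1 kg/m² of water = 1 mm).
Layer 1005–830 hPa: Δp = 175 hPa = 17500 Pa, q̄ = 0.0131 kg/kg → 0.0131 × 17500 / 9.8 = 23.39 mm
Layer 830–700 hPa: Δp = 130 hPa = 13000 Pa, q̄ = 0.00656 kg/kg → 0.00656 × 13000 / 9.8 = 8.70 mm
Layer 700–200 hPa: Δp = 500 hPa = 50000 Pa, q̄ = 0.00172 kg/kg → 0.00172 × 50000 / 9.8 = 8.78 mm
PW = 23.39 + 8.70 + 8.78 = 40.87 ≈ 40.9 mm.
Rainfall = ε × PW = 0.45 × 40.9 = 18.4 mm.

PW ≈ 40.9 mm; rainfall ≈ 18.4 mm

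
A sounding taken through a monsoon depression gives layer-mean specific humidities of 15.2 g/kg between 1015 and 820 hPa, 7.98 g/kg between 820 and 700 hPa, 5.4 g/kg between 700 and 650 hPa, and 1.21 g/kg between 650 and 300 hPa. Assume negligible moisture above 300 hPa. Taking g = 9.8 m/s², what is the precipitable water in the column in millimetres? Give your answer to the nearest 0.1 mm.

Precipitable water is the column-integrated vapour mass per unit area: PW = (1/g) Σ q̄ Δp, with q in kg/kg and Δp in Pa (1 kg/m² of water = 1 mm).
Layer 1015–820 hPa: Δp = 195 hPa = 19500 Pa, q̄ = 0.0152 kg/kg → 0.0152 × 19500 / 9.8 = 30.24 mm
Layer 820–700 hPa: Δp = 120 hPa = 12000 Pa, q̄ = 0.00798 kg/kg → 0.00798 × 12000 / 9.8 = 9.77 mm
Layer 700–650 hPa: Δp = 50 hPa = 5000 Pa, q̄ = 0.0054 kg/kg → 0.0054 × 5000 / 9.8 = 2.76 mm
Layer 650–300 hPa: Δp = 350 hPa = 35000 Pa, q̄ = 0.00121 kg/kg → 0.00121 × 35000 / 9.8 = 4.32 mm
PW = 30.24 + 9.77 + 2.76 + 4.32 = 47.09 ≈ 47.1 mm.

PW ≈ 47.1 mm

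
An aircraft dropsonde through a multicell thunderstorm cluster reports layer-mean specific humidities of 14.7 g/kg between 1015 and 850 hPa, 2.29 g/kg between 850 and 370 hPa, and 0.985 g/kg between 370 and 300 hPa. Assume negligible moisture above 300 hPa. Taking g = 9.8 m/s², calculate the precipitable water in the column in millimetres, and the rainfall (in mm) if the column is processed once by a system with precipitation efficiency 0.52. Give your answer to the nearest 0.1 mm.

Precipitable water is the column-integrated vapour mass per unit area: PW = (1/g) Σ q̄ Δp, with q in kg/kg and Δp in Pa (1 kg/m² of water = 1 mm).
Layer 1015–850 hPa: Δp = 165 hPa = 16500 Pa, q̄ = 0.0147 kg/kg → 0.0147 × 16500 / 9.8 = 24.75 mm
Layer 850–370 hPa: Δp = 480 hPa = 48000 Pa, q̄ = 0.00229 kg/kg → 0.00229 × 48000 / 9.8 = 11.22 mm
Layer 370–300 hPa: Δp = 70 hPa = 7000 Pa, q̄ = 0.000985 kg/kg → 0.000985 × 7000 / 9.8 = 0.70 mm
PW = 24.75 + 11.22 + 0.70 = 36.67 ≈ 36.7 mm.
Rainfall = ε × PW = 0.52 × 36.7 = 19.1 mm.

PW ≈ 36.7 mm; rainfall ≈ 19.1 mm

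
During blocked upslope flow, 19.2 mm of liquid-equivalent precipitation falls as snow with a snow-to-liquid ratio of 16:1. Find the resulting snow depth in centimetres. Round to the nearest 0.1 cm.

snow depth ≈ 30.7 cm

Snow depth = liquid × ratio = 19.2 mm × 16 = 307.2 mm = 30.7 cm.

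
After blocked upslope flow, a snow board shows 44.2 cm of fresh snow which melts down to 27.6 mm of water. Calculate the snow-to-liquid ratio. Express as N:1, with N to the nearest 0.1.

Ratio = snow depth / SWE = 442 mm / 27.6 mm = 16.0, i.e. 16.0:1.

ratio ≈ 16.0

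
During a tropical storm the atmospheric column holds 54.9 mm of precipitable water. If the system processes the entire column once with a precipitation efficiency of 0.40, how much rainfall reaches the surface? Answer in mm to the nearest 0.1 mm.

rainfall ≈ 22.0 mm

Rainfall = ε × PW = 0.40 × 54.9 = 22.0 mm.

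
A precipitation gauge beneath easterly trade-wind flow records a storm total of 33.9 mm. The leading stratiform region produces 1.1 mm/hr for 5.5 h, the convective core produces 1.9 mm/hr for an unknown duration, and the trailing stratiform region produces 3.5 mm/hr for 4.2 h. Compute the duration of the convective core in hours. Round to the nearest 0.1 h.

duration ≈ 6.9 h

Known phases: 1.1 × 5.5 + 3.5 × 4.2 = 6.05 + 14.7 = 20.75 mm.
Remaining depth = 33.9 − 20.75 = 13.15 mm.
Duration = 13.15 / 1.9 = 6.9 h.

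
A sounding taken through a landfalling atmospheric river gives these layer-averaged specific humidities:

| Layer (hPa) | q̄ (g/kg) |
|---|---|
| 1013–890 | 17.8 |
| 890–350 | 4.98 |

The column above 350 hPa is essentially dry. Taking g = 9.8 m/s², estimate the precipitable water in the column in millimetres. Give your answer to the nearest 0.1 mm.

PW ≈ 49.8 mm

Precipitable water is the column-integrated vapour mass per unit area: PW = (1/g) Σ q̄ Δp, with q in kg/kg and Δp in Pa (1 kg/m² of water = 1 mm).
Layer 1013–890 hPa: Δp = 123 hPa = 12300 Pa, q̄ = 0.0178 kg/kg → 0.0178 × 12300 / 9.8 = 22.34 mm
Layer 890–350 hPa: Δp = 540 hPa = 54000 Pa, q̄ = 0.00498 kg/kg → 0.00498 × 54000 / 9.8 = 27.44 mm
PW = 22.34 + 27.44 = 49.78 ≈ 49.8 mm.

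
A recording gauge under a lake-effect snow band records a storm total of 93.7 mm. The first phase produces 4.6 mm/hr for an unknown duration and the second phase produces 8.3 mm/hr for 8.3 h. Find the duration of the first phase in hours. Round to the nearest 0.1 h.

Known phases: 8.3 × 8.3 = 68.89 mm.
Remaining depth = 93.7 − 68.89 = 24.81 mm.
Duration = 24.81 / 4.6 = 5.4 h.

duration ≈ 5.4 h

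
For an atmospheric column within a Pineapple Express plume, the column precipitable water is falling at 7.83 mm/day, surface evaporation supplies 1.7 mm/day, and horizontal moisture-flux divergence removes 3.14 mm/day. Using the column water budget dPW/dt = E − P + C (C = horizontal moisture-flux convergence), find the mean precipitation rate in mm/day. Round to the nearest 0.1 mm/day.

P ≈ 6.4 mm/day

dPW/dt = -7.83 mm/day.
P = E + C − dPW/dt = 1.7 + (-3.14) − (-7.83) = 6.4 mm/day.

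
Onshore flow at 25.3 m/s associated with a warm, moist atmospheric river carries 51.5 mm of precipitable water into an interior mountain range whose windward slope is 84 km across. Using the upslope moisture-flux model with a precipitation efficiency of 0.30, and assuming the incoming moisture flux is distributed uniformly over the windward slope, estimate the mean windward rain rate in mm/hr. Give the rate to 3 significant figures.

Incoming column moisture flux per unit ridge length: F = V × PW = 25.3 × 51.5 = 1302.95 mm·m/s.
Spread over the 84 km slope with efficiency ε = 0.30: R = ε·F/W = 0.30 × 1302.95 / 84000 m = 4.653e-03 mm/s.
R = 4.653e-03 × 3600 = 16.8 mm/hr.

R ≈ 16.8 mm/hr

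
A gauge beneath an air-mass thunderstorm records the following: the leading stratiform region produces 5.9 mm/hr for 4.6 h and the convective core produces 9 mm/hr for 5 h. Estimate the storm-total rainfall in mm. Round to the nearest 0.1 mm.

Total = Σ Rᵢ Δtᵢ = 5.9 × 4.6 + 9 × 5
      = 27.14 + 45 = 72.1 mm.

total ≈ 72.1 mm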